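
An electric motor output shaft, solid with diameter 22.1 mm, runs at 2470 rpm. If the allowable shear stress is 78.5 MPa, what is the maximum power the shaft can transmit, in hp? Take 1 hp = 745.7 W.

57.7 hp

J = πd⁴/32 = π(0.0221)⁴/32 = 2.342×10^-8 m⁴.
T_max = τ_allow·J/r = 7.85×10^7 × 2.342×10^-8 / 0.0111 = 166.4 N·m.
ω = 2π·2470/60 = 258.7 rad/s, so P_max = T_max·ω = 4.303×10^4 W.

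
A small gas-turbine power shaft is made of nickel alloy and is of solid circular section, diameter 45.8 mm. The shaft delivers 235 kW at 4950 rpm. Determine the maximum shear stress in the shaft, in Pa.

ω = 2π·4950/60 = 518.4 rad/s, so T = P/ω = 235×10³ / 518.4 = 453.4 N·m.
J = πd⁴/32 = π(0.0458)⁴/32 = 4.320×10^-7 m⁴.
τ_max = T·r/J = 453.4 × 0.0229 / 4.320×10^-7 = 2.403×10^7 Pa.

2.40e7 Pa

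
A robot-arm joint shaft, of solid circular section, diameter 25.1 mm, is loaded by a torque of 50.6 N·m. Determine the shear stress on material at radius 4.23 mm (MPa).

J = πd⁴/32 = π(0.0251)⁴/32 = 3.897×10^-8 m⁴.
Shear stress varies linearly with radius: τ = T·r/J = 50.60 × 0.00423 / 3.897×10^-8 = 5.493×10^6 Pa.

5.49 MPa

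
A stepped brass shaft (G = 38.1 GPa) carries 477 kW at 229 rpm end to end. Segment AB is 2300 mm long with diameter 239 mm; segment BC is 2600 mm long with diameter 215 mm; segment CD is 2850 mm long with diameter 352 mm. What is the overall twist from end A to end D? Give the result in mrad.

11.2 mrad

ω = 2π·229/60 = 23.98 rad/s, so T = P/ω = 477×10³ / 23.98 = 19890 N·m.
J_AB = π(0.239)⁴/32 = 3.20×10^-4 m⁴; J_BC = π(0.215)⁴/32 = 2.10×10^-4 m⁴; J_CD = π(0.352)⁴/32 = 1.51×10^-3 m⁴.
θ = (T/G)·Σ L_i/J_i = (19890/38.1×10⁹)·(2.30/3.20×10^-4 + 2.60/2.10×10^-4 + 2.85/1.51×10^-3) = 0.01121 rad.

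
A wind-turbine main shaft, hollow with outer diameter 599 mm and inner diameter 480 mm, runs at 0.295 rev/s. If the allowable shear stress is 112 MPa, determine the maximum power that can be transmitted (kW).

J = π(d_o⁴ − d_i⁴)/32 = π(0.599⁴ − 0.480⁴)/32 = 7.427×10^-3 m⁴.
T_max = τ_allow·J/r = 1.12×10^8 × 7.427×10^-3 / 0.299 = 2.777e6 N·m.
ω = 2π·0.295 = 1.854 rad/s, so P_max = T_max·ω = 5.148×10^6 W.

5150 kW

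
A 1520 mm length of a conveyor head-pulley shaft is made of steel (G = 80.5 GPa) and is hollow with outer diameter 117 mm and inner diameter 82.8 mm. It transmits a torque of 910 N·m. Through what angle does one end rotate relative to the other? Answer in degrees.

0.0714°

J = π(d_o⁴ − d_i⁴)/32 = π(0.117⁴ − 0.0828⁴)/32 = 1.378×10^-5 m⁴.
θ = T·L/(G·J) = 910.0 × 1.52 / (80.5×10⁹ × 1.378×10^-5) = 1.247×10^-3 rad.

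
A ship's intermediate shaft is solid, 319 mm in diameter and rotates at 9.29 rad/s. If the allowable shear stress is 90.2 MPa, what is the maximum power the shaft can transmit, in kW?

5340 kW

J = πd⁴/32 = π(0.319)⁴/32 = 1.017×10^-3 m⁴.
T_max = τ_allow·J/r = 9.02×10^7 × 1.017×10^-3 / 0.160 = 574900 N·m.
ω = 9.29 rad/s, so P_max = T_max·ω = 5.341×10^6 W.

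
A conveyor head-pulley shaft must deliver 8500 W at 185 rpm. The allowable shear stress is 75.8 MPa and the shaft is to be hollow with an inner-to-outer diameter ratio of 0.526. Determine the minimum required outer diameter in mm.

31.7 mm

ω = 2π·185/60 = 19.37 rad/s, so T = P/ω = 8500 / 19.37 = 438.8 N·m.
For a hollow shaft with d_i/d_o = 0.526: τ_max = 16T/(π d_o³ (1−k⁴)), so d_o = [16T/(π τ_allow (1−k⁴))]^(1/3) = [16·438.8/(π·7.58×10^7·0.9235)]^(1/3) = 0.03172 m.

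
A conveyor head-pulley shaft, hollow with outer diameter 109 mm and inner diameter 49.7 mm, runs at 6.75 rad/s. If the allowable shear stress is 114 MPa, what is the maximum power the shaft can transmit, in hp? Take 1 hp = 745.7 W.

J = π(d_o⁴ − d_i⁴)/32 = π(0.109⁴ − 0.0497⁴)/32 = 1.326×10^-5 m⁴.
T_max = τ_allow·J/r = 1.14×10^8 × 1.326×10^-5 / 0.0545 = 27730 N·m.
ω = 6.75 rad/s, so P_max = T_max·ω = 1.872×10^5 W.

251 hp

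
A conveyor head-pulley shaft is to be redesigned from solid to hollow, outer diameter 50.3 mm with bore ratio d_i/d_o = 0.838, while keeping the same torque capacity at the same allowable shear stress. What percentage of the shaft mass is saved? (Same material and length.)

Equal τ_max and T ⇒ the solid shaft needs d_s³ = d_o³(1−k⁴), so d_s = 50.3·(1−0.838⁴)^(1/3) = 40.10 mm.
Area ratio A_h/A_s = d_o²(1−k²)/d_s² = (1−k²)/(1−k⁴)^(2/3) = 0.4684.
Mass saving = 1 − 0.4684 = 53.2 %.

53.2 %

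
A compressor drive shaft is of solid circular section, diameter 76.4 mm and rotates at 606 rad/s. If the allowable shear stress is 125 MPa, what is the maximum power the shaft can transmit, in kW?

J = πd⁴/32 = π(0.0764)⁴/32 = 3.345×10^-6 m⁴.
T_max = τ_allow·J/r = 1.25×10^8 × 3.345×10^-6 / 0.0382 = 10950 N·m.
ω = 606 rad/s, so P_max = T_max·ω = 6.633×10^6 W.

6630 kW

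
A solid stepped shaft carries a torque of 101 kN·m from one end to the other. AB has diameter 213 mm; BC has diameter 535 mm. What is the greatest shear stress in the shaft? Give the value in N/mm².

Under the same torque, τ_max = 16T/(πd³) is largest where d is smallest — segment AB (d = 213 mm).
τ_max = 16·101000/(π·(0.213)³) = 5.323×10^7 Pa.

53.2 N/mm²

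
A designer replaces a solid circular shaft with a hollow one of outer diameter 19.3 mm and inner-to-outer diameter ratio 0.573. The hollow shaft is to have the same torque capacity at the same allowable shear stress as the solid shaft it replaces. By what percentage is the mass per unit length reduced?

27.5 %

Equal τ_max and T ⇒ the solid shaft needs d_s³ = d_o³(1−k⁴), so d_s = 19.3·(1−0.573⁴)^(1/3) = 18.58 mm.
Area ratio A_h/A_s = d_o²(1−k²)/d_s² = (1−k²)/(1−k⁴)^(2/3) = 0.7247.
Mass saving = 1 − 0.7247 = 27.5 %.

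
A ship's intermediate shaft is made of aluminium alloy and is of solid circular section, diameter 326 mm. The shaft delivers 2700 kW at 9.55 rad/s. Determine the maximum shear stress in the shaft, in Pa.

4.16e7 Pa

ω = 9.55 rad/s, so T = P/ω = 2700×10³ / 9.550 = 282700 N·m.
J = πd⁴/32 = π(0.326)⁴/32 = 1.109×10^-3 m⁴.
τ_max = T·r/J = 282700 × 0.163 / 1.109×10^-3 = 4.156×10^7 Pa.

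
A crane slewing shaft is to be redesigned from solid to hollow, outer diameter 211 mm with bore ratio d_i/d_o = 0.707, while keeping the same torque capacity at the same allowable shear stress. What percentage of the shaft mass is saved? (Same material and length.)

39.4 %

Equal τ_max and T ⇒ the solid shaft needs d_s³ = d_o³(1−k⁴), so d_s = 211·(1−0.707⁴)^(1/3) = 191.7 mm.
Area ratio A_h/A_s = d_o²(1−k²)/d_s² = (1−k²)/(1−k⁴)^(2/3) = 0.6058.
Mass saving = 1 − 0.6058 = 39.4 %.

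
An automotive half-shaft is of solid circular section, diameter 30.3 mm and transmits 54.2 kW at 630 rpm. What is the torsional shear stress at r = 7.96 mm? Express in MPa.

ω = 2π·630/60 = 65.97 rad/s, so T = P/ω = 54.2×10³ / 65.97 = 821.5 N·m.
J = πd⁴/32 = π(0.0303)⁴/32 = 8.275×10^-8 m⁴.
Shear stress varies linearly with radius: τ = T·r/J = 821.5 × 0.00796 / 8.275×10^-8 = 7.903×10^7 Pa.

79.0 MPa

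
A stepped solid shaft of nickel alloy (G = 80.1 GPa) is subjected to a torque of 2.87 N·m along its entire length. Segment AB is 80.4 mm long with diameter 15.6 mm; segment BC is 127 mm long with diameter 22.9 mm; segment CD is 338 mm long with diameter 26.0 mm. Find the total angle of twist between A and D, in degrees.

0.0535°

J_AB = π(0.0156)⁴/32 = 5.81×10^-9 m⁴; J_BC = π(0.0229)⁴/32 = 2.70×10^-8 m⁴; J_CD = π(0.0260)⁴/32 = 4.49×10^-8 m⁴.
θ = (T/G)·Σ L_i/J_i = (2.870/80.1×10⁹)·(0.0804/5.81×10^-9 + 0.127/2.70×10^-8 + 0.338/4.49×10^-8) = 9.339×10^-4 rad.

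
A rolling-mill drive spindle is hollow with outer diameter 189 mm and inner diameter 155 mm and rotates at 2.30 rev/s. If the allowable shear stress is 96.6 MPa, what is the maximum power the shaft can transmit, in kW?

J = π(d_o⁴ − d_i⁴)/32 = π(0.189⁴ − 0.155⁴)/32 = 6.860×10^-5 m⁴.
T_max = τ_allow·J/r = 9.66×10^7 × 6.860×10^-5 / 0.0945 = 70130 N·m.
ω = 2π·2.30 = 14.45 rad/s, so P_max = T_max·ω = 1.013×10^6 W.

1010 kW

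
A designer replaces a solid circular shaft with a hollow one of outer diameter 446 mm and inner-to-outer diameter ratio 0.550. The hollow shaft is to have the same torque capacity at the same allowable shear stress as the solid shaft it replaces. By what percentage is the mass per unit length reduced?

Equal τ_max and T ⇒ the solid shaft needs d_s³ = d_o³(1−k⁴), so d_s = 446·(1−0.550⁴)^(1/3) = 432.0 mm.
Area ratio A_h/A_s = d_o²(1−k²)/d_s² = (1−k²)/(1−k⁴)^(2/3) = 0.7436.
Mass saving = 1 − 0.7436 = 25.6 %.

25.6 %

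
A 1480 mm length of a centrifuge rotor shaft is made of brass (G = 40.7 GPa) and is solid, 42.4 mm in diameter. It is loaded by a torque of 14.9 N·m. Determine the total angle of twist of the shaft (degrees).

J = πd⁴/32 = π(0.0424)⁴/32 = 3.173×10^-7 m⁴.
θ = T·L/(G·J) = 14.90 × 1.48 / (40.7×10⁹ × 3.173×10^-7) = 1.708×10^-3 rad.

0.0978°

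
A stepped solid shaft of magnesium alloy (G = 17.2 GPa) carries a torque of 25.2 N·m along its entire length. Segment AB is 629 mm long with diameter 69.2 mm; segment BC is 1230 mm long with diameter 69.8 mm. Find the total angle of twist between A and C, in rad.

0.00118 rad

J_AB = π(0.0692)⁴/32 = 2.25×10^-6 m⁴; J_BC = π(0.0698)⁴/32 = 2.33×10^-6 m⁴.
θ = (T/G)·Σ L_i/J_i = (25.20/17.2×10⁹)·(0.629/2.25×10^-6 + 1.23/2.33×10^-6) = 1.183×10^-3 rad.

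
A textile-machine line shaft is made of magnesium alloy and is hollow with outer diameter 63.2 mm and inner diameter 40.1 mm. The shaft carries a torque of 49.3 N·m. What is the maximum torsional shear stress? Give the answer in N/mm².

1.19 N/mm²

J = π(d_o⁴ − d_i⁴)/32 = π(0.0632⁴ − 0.0401⁴)/32 = 1.312×10^-6 m⁴.
τ_max = T·r/J = 49.30 × 0.0316 / 1.312×10^-6 = 1.187×10^6 Pa.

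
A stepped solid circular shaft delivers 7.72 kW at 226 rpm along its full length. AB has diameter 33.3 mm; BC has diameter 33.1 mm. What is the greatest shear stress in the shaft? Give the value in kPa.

45800 kPa

ω = 2π·226/60 = 23.67 rad/s, so T = P/ω = 7.72×10³ / 23.67 = 326.2 N·m.
Under the same torque, τ_max = 16T/(πd³) is largest where d is smallest — segment BC (d = 33.1 mm).
τ_max = 16·326.2/(π·(0.0331)³) = 4.581×10^7 Pa.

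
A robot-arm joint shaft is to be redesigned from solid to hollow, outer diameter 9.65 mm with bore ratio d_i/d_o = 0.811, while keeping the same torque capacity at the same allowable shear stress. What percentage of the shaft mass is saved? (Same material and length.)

50.1 %

Equal τ_max and T ⇒ the solid shaft needs d_s³ = d_o³(1−k⁴), so d_s = 9.65·(1−0.811⁴)^(1/3) = 7.989 mm.
Area ratio A_h/A_s = d_o²(1−k²)/d_s² = (1−k²)/(1−k⁴)^(2/3) = 0.4994.
Mass saving = 1 − 0.4994 = 50.1 %.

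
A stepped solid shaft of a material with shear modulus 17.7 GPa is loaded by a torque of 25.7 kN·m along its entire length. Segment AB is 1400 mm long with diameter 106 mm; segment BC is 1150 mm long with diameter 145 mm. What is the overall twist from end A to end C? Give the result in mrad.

J_AB = π(0.106)⁴/32 = 1.24×10^-5 m⁴; J_BC = π(0.145)⁴/32 = 4.34×10^-5 m⁴.
θ = (T/G)·Σ L_i/J_i = (25700/17.7×10⁹)·(1.40/1.24×10^-5 + 1.15/4.34×10^-5) = 0.2025 rad.

202 mrad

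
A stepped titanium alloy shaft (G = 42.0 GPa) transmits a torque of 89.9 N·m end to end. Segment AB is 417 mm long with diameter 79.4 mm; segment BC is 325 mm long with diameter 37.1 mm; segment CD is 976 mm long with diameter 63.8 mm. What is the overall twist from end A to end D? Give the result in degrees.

0.301°

J_AB = π(0.0794)⁴/32 = 3.90×10^-6 m⁴; J_BC = π(0.0371)⁴/32 = 1.86×10^-7 m⁴; J_CD = π(0.0638)⁴/32 = 1.63×10^-6 m⁴.
θ = (T/G)·Σ L_i/J_i = (89.90/42.0×10⁹)·(0.417/3.90×10^-6 + 0.325/1.86×10^-7 + 0.976/1.63×10^-6) = 5.253×10^-3 rad.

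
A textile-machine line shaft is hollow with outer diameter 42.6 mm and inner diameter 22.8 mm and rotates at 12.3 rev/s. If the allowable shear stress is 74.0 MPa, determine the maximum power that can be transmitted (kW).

J = π(d_o⁴ − d_i⁴)/32 = π(0.0426⁴ − 0.0228⁴)/32 = 2.968×10^-7 m⁴.
T_max = τ_allow·J/r = 7.40×10^7 × 2.968×10^-7 / 0.0213 = 1031 N·m.
ω = 2π·12.3 = 77.28 rad/s, so P_max = T_max·ω = 7.969×10^4 W.

79.7 kW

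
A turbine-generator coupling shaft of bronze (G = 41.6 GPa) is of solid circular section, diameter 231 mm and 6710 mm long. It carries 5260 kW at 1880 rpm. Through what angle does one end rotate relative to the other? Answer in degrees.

0.883°

ω = 2π·1880/60 = 196.9 rad/s, so T = P/ω = 5260×10³ / 196.9 = 26720 N·m.
J = πd⁴/32 = π(0.231)⁴/32 = 2.795×10^-4 m⁴.
θ = T·L/(G·J) = 26720 × 6.71 / (41.6×10⁹ × 2.795×10^-4) = 0.01542 rad.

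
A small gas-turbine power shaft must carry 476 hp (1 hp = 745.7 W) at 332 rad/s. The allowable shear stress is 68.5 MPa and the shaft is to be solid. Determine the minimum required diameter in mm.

ω = 332 rad/s, so T = P/ω = 476×745.7 / 332.0 = 1069 N·m.
For a solid shaft τ_max = 16T/(πd³), so d = (16T/(π τ_allow))^(1/3) = (16·1069/(π·6.85×10^7))^(1/3) = 0.04300 m.

43.0 mm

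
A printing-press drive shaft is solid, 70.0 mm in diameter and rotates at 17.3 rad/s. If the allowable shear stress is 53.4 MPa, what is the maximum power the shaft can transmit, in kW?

J = πd⁴/32 = π(0.0700)⁴/32 = 2.357×10^-6 m⁴.
T_max = τ_allow·J/r = 5.34×10^7 × 2.357×10^-6 / 0.0350 = 3596 N·m.
ω = 17.3 rad/s, so P_max = T_max·ω = 6.222×10^4 W.

62.2 kW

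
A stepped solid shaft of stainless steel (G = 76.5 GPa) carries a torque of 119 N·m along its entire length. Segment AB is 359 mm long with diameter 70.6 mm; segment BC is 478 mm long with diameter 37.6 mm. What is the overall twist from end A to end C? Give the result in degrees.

J_AB = π(0.0706)⁴/32 = 2.44×10^-6 m⁴; J_BC = π(0.0376)⁴/32 = 1.96×10^-7 m⁴.
θ = (T/G)·Σ L_i/J_i = (119.0/76.5×10⁹)·(0.359/2.44×10^-6 + 0.478/1.96×10^-7) = 4.018×10^-3 rad.

0.230°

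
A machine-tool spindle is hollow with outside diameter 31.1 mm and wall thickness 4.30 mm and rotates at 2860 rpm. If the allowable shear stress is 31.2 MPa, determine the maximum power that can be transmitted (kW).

J = π(d_o⁴ − d_i⁴)/32 = π(0.0311⁴ − 0.0225⁴)/32 = 6.668×10^-8 m⁴.
T_max = τ_allow·J/r = 3.12×10^7 × 6.668×10^-8 / 0.0156 = 133.8 N·m.
ω = 2π·2860/60 = 299.5 rad/s, so P_max = T_max·ω = 4.007×10^4 W.

40.1 kW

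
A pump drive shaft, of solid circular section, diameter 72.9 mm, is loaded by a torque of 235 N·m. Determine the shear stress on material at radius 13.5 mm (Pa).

J = πd⁴/32 = π(0.0729)⁴/32 = 2.773×10^-6 m⁴.
Shear stress varies linearly with radius: τ = T·r/J = 235.0 × 0.0135 / 2.773×10^-6 = 1.144×10^6 Pa.

1.14e6 Pa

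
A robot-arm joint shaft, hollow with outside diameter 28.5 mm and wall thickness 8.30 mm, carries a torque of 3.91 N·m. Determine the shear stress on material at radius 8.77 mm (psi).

J = π(d_o⁴ − d_i⁴)/32 = π(0.0285⁴ − 0.0119⁴)/32 = 6.280×10^-8 m⁴.
Shear stress varies linearly with radius: τ = T·r/J = 3.910 × 0.00877 / 6.280×10^-8 = 5.460×10^5 Pa.

79.2 psi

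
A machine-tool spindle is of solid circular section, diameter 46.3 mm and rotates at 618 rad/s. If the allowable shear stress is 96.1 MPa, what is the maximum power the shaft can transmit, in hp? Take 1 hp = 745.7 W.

J = πd⁴/32 = π(0.0463)⁴/32 = 4.512×10^-7 m⁴.
T_max = τ_allow·J/r = 9.61×10^7 × 4.512×10^-7 / 0.0231 = 1873 N·m.
ω = 618 rad/s, so P_max = T_max·ω = 1.157×10^6 W.

1550 hp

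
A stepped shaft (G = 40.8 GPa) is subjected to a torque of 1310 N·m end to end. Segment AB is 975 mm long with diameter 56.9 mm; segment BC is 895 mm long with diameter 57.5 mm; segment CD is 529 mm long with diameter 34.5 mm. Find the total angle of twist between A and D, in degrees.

J_AB = π(0.0569)⁴/32 = 1.03×10^-6 m⁴; J_BC = π(0.0575)⁴/32 = 1.07×10^-6 m⁴; J_CD = π(0.0345)⁴/32 = 1.39×10^-7 m⁴.
θ = (T/G)·Σ L_i/J_i = (1310/40.8×10⁹)·(0.975/1.03×10^-6 + 0.895/1.07×10^-6 + 0.529/1.39×10^-7) = 0.1793 rad.

10.3°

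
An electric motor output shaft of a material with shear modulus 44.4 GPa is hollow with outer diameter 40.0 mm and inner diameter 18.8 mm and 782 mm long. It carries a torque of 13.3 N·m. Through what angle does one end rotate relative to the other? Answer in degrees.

0.0561°

J = π(d_o⁴ − d_i⁴)/32 = π(0.0400⁴ − 0.0188⁴)/32 = 2.391×10^-7 m⁴.
θ = T·L/(G·J) = 13.30 × 0.782 / (44.4×10⁹ × 2.391×10^-7) = 9.799×10^-4 rad.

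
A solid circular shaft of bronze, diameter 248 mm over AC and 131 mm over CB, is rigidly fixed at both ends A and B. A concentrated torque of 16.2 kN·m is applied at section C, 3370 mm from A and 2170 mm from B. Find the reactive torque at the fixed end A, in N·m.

Compatibility: T_A·a/J_AC = T_B·b/J_CB with T_A + T_B = T₀.
J_AC = 3.71×10^-4 m⁴, J_CB = 2.89×10^-5 m⁴, so T_A = T₀·(J_AC/a)/((J_AC/a)+(J_CB/b)) = 14450 N·m, T_B = 1747 N·m.

14500 N·m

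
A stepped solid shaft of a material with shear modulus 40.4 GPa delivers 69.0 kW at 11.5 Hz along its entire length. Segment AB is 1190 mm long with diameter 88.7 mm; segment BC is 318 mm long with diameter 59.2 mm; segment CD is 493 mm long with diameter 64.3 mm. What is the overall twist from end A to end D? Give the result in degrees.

ω = 2π·11.5 = 72.26 rad/s, so T = P/ω = 69.0×10³ / 72.26 = 954.9 N·m.
J_AB = π(0.0887)⁴/32 = 6.08×10^-6 m⁴; J_BC = π(0.0592)⁴/32 = 1.21×10^-6 m⁴; J_CD = π(0.0643)⁴/32 = 1.68×10^-6 m⁴.
θ = (T/G)·Σ L_i/J_i = (954.9/40.4×10⁹)·(1.19/6.08×10^-6 + 0.318/1.21×10^-6 + 0.493/1.68×10^-6) = 0.01781 rad.

1.02°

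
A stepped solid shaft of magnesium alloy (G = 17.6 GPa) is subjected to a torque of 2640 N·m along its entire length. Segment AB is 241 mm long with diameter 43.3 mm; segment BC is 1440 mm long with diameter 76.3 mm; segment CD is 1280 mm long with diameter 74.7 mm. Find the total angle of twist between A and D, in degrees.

J_AB = π(0.0433)⁴/32 = 3.45×10^-7 m⁴; J_BC = π(0.0763)⁴/32 = 3.33×10^-6 m⁴; J_CD = π(0.0747)⁴/32 = 3.06×10^-6 m⁴.
θ = (T/G)·Σ L_i/J_i = (2640/17.6×10⁹)·(0.241/3.45×10^-7 + 1.44/3.33×10^-6 + 1.28/3.06×10^-6) = 0.2325 rad.

13.3°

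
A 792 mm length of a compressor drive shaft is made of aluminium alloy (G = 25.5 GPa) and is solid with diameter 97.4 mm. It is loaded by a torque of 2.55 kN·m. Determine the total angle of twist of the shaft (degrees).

J = πd⁴/32 = π(0.0974)⁴/32 = 8.836×10^-6 m⁴.
θ = T·L/(G·J) = 2550 × 0.792 / (25.5×10⁹ × 8.836×10^-6) = 8.964×10^-3 rad.

0.514°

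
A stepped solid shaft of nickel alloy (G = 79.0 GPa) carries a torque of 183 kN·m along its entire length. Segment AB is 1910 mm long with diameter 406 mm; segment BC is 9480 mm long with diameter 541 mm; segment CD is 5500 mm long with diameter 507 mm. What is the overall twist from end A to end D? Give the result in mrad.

J_AB = π(0.406)⁴/32 = 2.67×10^-3 m⁴; J_BC = π(0.541)⁴/32 = 8.41×10^-3 m⁴; J_CD = π(0.507)⁴/32 = 6.49×10^-3 m⁴.
θ = (T/G)·Σ L_i/J_i = (183000/79.0×10⁹)·(1.91/2.67×10^-3 + 9.48/8.41×10^-3 + 5.50/6.49×10^-3) = 6.234×10^-3 rad.

6.23 mrad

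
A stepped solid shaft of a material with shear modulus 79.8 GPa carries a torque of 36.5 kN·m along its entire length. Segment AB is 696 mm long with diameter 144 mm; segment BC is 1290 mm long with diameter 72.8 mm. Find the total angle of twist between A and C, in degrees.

12.7°

J_AB = π(0.144)⁴/32 = 4.22×10^-5 m⁴; J_BC = π(0.0728)⁴/32 = 2.76×10^-6 m⁴.
θ = (T/G)·Σ L_i/J_i = (36500/79.8×10⁹)·(0.696/4.22×10^-5 + 1.29/2.76×10^-6) = 0.2215 rad.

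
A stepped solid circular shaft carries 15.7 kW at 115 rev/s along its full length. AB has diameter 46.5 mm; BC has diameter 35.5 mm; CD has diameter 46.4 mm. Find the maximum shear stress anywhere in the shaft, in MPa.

2.47 MPa

ω = 2π·115 = 722.6 rad/s, so T = P/ω = 15.7×10³ / 722.6 = 21.73 N·m.
Under the same torque, τ_max = 16T/(πd³) is largest where d is smallest — segment BC (d = 35.5 mm).
τ_max = 16·21.73/(π·(0.0355)³) = 2.473×10^6 Pa.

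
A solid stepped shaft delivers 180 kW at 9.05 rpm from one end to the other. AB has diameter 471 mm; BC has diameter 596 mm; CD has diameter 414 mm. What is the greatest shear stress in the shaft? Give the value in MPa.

ω = 2π·9.05/60 = 0.9477 rad/s, so T = P/ω = 180×10³ / 0.9477 = 189900 N·m.
Under the same torque, τ_max = 16T/(πd³) is largest where d is smallest — segment CD (d = 414 mm).
τ_max = 16·189900/(π·(0.414)³) = 1.363×10^7 Pa.

13.6 MPa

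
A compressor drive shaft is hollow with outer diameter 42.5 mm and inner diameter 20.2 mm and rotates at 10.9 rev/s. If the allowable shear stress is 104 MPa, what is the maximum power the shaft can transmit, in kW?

102 kW

J = π(d_o⁴ − d_i⁴)/32 = π(0.0425⁴ − 0.0202⁴)/32 = 3.040×10^-7 m⁴.
T_max = τ_allow·J/r = 1.04×10^8 × 3.040×10^-7 / 0.0213 = 1488 N·m.
ω = 2π·10.9 = 68.49 rad/s, so P_max = T_max·ω = 1.019×10^5 W.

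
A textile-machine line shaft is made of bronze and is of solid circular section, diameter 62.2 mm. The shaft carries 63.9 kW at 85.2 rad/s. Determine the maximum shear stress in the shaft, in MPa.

15.9 MPa

ω = 85.2 rad/s, so T = P/ω = 63.9×10³ / 85.20 = 750.0 N·m.
J = πd⁴/32 = π(0.0622)⁴/32 = 1.469×10^-6 m⁴.
τ_max = T·r/J = 750.0 × 0.0311 / 1.469×10^-6 = 1.587×10^7 Pa.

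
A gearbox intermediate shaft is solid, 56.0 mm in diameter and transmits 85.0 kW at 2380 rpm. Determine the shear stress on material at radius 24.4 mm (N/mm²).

ω = 2π·2380/60 = 249.2 rad/s, so T = P/ω = 85.0×10³ / 249.2 = 341.0 N·m.
J = πd⁴/32 = π(0.0560)⁴/32 = 9.655×10^-7 m⁴.
Shear stress varies linearly with radius: τ = T·r/J = 341.0 × 0.0244 / 9.655×10^-7 = 8.619×10^6 Pa.

8.62 N/mm²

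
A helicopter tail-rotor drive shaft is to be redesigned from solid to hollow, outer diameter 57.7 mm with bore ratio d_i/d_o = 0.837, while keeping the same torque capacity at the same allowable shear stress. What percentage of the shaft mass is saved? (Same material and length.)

53.0 %

Equal τ_max and T ⇒ the solid shaft needs d_s³ = d_o³(1−k⁴), so d_s = 57.7·(1−0.837⁴)^(1/3) = 46.08 mm.
Area ratio A_h/A_s = d_o²(1−k²)/d_s² = (1−k²)/(1−k⁴)^(2/3) = 0.4696.
Mass saving = 1 − 0.4696 = 53.0 %.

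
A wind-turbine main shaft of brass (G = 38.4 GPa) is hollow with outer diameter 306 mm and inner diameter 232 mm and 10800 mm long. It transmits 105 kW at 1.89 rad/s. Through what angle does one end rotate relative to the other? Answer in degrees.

ω = 1.89 rad/s, so T = P/ω = 105×10³ / 1.890 = 55560 N·m.
J = π(d_o⁴ − d_i⁴)/32 = π(0.306⁴ − 0.232⁴)/32 = 5.764×10^-4 m⁴.
θ = T·L/(G·J) = 55560 × 10.8 / (38.4×10⁹ × 5.764×10^-4) = 0.02711 rad.

1.55°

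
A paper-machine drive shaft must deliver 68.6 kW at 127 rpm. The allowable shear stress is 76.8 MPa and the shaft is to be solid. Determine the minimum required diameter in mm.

69.9 mm

ω = 2π·127/60 = 13.30 rad/s, so T = P/ω = 68.6×10³ / 13.30 = 5158 N·m.
For a solid shaft τ_max = 16T/(πd³), so d = (16T/(π τ_allow))^(1/3) = (16·5158/(π·7.68×10^7))^(1/3) = 0.06994 m.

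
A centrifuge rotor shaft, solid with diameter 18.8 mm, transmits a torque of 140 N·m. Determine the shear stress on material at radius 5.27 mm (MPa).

60.2 MPa

J = πd⁴/32 = π(0.0188)⁴/32 = 1.226×10^-8 m⁴.
Shear stress varies linearly with radius: τ = T·r/J = 140.0 × 0.00527 / 1.226×10^-8 = 6.016×10^7 Pa.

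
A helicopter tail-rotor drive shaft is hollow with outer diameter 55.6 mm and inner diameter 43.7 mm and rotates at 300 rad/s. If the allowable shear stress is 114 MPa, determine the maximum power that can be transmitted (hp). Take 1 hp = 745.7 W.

957 hp

J = π(d_o⁴ − d_i⁴)/32 = π(0.0556⁴ − 0.0437⁴)/32 = 5.802×10^-7 m⁴.
T_max = τ_allow·J/r = 1.14×10^8 × 5.802×10^-7 / 0.0278 = 2379 N·m.
ω = 300 rad/s, so P_max = T_max·ω = 7.137×10^5 W.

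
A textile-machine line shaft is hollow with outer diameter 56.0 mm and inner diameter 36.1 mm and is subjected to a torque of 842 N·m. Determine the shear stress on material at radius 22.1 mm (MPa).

23.3 MPa

J = π(d_o⁴ − d_i⁴)/32 = π(0.0560⁴ − 0.0361⁴)/32 = 7.988×10^-7 m⁴.
Shear stress varies linearly with radius: τ = T·r/J = 842.0 × 0.0221 / 7.988×10^-7 = 2.330×10^7 Pa.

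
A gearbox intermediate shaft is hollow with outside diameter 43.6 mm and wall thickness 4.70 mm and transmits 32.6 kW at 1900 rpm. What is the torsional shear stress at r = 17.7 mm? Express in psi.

ω = 2π·1900/60 = 199.0 rad/s, so T = P/ω = 32.6×10³ / 199.0 = 163.8 N·m.
J = π(d_o⁴ − d_i⁴)/32 = π(0.0436⁴ − 0.0342⁴)/32 = 2.205×10^-7 m⁴.
Shear stress varies linearly with radius: τ = T·r/J = 163.8 × 0.0177 / 2.205×10^-7 = 1.315×10^7 Pa.

1910 psi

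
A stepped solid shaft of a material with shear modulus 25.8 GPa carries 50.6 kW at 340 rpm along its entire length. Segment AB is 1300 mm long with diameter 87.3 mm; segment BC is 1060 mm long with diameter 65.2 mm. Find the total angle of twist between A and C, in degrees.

ω = 2π·340/60 = 35.60 rad/s, so T = P/ω = 50.6×10³ / 35.60 = 1421 N·m.
J_AB = π(0.0873)⁴/32 = 5.70×10^-6 m⁴; J_BC = π(0.0652)⁴/32 = 1.77×10^-6 m⁴.
θ = (T/G)·Σ L_i/J_i = (1421/25.8×10⁹)·(1.30/5.70×10^-6 + 1.06/1.77×10^-6) = 0.04547 rad.

2.61°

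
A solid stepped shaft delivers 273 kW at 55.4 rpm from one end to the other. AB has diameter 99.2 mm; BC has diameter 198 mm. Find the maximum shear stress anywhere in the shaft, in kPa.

246000 kPa

ω = 2π·55.4/60 = 5.801 rad/s, so T = P/ω = 273×10³ / 5.801 = 47060 N·m.
Under the same torque, τ_max = 16T/(πd³) is largest where d is smallest — segment AB (d = 99.2 mm).
τ_max = 16·47060/(π·(0.0992)³) = 2.455×10^8 Pa.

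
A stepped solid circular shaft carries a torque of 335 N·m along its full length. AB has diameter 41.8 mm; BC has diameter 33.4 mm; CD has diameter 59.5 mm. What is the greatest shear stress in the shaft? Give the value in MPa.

45.8 MPa

Under the same torque, τ_max = 16T/(πd³) is largest where d is smallest — segment BC (d = 33.4 mm).
τ_max = 16·335.0/(π·(0.0334)³) = 4.579×10^7 Pa.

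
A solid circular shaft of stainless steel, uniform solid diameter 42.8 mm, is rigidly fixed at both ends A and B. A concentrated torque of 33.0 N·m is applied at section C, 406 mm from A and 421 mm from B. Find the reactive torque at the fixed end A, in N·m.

16.8 N·m

With uniform GJ and both ends fixed, compatibility θ_AC = θ_CB gives T_A·a = T_B·b, together with T_A + T_B = T₀.
T_A = T₀·b/(a+b) = 33.00·421/827.0 = 16.80 N·m; T_B = 16.20 N·m.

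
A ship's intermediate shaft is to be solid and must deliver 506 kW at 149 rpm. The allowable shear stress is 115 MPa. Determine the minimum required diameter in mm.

ω = 2π·149/60 = 15.60 rad/s, so T = P/ω = 506×10³ / 15.60 = 32430 N·m.
For a solid shaft τ_max = 16T/(πd³), so d = (16T/(π τ_allow))^(1/3) = (16·32430/(π·1.15×10^8))^(1/3) = 0.1128 m.

113 mm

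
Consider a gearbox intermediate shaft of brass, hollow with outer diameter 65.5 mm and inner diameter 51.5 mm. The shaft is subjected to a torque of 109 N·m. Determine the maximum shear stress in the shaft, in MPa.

3.20 MPa

J = π(d_o⁴ − d_i⁴)/32 = π(0.0655⁴ − 0.0515⁴)/32 = 1.116×10^-6 m⁴.
τ_max = T·r/J = 109.0 × 0.0328 / 1.116×10^-6 = 3.197×10^6 Pa.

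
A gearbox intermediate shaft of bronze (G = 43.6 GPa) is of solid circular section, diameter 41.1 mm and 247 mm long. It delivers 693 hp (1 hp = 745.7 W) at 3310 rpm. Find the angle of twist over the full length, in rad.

0.0301 rad

ω = 2π·3310/60 = 346.6 rad/s, so T = P/ω = 693×745.7 / 346.6 = 1491 N·m.
J = πd⁴/32 = π(0.0411)⁴/32 = 2.801×10^-7 m⁴.
θ = T·L/(G·J) = 1491 × 0.247 / (43.6×10⁹ × 2.801×10^-7) = 0.03015 rad.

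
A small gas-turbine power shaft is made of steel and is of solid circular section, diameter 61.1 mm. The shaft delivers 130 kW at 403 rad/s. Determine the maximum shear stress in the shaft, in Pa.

7.20e6 Pa

ω = 403 rad/s, so T = P/ω = 130×10³ / 403.0 = 322.6 N·m.
J = πd⁴/32 = π(0.0611)⁴/32 = 1.368×10^-6 m⁴.
τ_max = T·r/J = 322.6 × 0.0306 / 1.368×10^-6 = 7.203×10^6 Pa.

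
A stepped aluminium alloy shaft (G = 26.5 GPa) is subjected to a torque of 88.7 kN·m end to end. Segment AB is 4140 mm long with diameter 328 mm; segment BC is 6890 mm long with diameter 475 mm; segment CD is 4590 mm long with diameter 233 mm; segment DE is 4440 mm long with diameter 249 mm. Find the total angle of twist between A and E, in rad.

J_AB = π(0.328)⁴/32 = 1.14×10^-3 m⁴; J_BC = π(0.475)⁴/32 = 5.00×10^-3 m⁴; J_CD = π(0.233)⁴/32 = 2.89×10^-4 m⁴; J_DE = π(0.249)⁴/32 = 3.77×10^-4 m⁴.
θ = (T/G)·Σ L_i/J_i = (88700/26.5×10⁹)·(4.14/1.14×10^-3 + 6.89/5.00×10^-3 + 4.59/2.89×10^-4 + 4.44/3.77×10^-4) = 0.1093 rad.

0.109 rad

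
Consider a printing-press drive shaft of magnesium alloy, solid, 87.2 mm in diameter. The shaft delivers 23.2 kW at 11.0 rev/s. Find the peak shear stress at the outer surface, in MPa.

ω = 2π·11.0 = 69.12 rad/s, so T = P/ω = 23.2×10³ / 69.12 = 335.7 N·m.
J = πd⁴/32 = π(0.0872)⁴/32 = 5.676×10^-6 m⁴.
τ_max = T·r/J = 335.7 × 0.0436 / 5.676×10^-6 = 2.578×10^6 Pa.

2.58 MPa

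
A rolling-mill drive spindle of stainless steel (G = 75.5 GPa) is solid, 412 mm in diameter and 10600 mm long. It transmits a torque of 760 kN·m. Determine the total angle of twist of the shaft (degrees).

2.16°

J = πd⁴/32 = π(0.412)⁴/32 = 2.829×10^-3 m⁴.
θ = T·L/(G·J) = 760000 × 10.6 / (75.5×10⁹ × 2.829×10^-3) = 0.03772 rad.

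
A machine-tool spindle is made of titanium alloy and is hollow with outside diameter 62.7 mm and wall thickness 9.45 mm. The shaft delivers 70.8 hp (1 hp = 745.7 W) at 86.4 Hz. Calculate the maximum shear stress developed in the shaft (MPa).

ω = 2π·86.4 = 542.9 rad/s, so T = P/ω = 70.8×745.7 / 542.9 = 97.25 N·m.
J = π(d_o⁴ − d_i⁴)/32 = π(0.0627⁴ − 0.0438⁴)/32 = 1.156×10^-6 m⁴.
τ_max = T·r/J = 97.25 × 0.0314 / 1.156×10^-6 = 2.638×10^6 Pa.

2.64 MPa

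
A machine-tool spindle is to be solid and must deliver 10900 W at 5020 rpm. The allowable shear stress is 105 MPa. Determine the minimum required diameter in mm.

ω = 2π·5020/60 = 525.7 rad/s, so T = P/ω = 10900 / 525.7 = 20.73 N·m.
For a solid shaft τ_max = 16T/(πd³), so d = (16T/(π τ_allow))^(1/3) = (16·20.73/(π·1.05×10^8))^(1/3) = 0.01002 m.

10.0 mm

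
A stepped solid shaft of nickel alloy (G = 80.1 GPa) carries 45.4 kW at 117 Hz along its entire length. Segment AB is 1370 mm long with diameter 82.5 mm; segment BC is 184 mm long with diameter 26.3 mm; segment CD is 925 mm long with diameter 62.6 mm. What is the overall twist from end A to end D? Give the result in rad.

ω = 2π·117 = 735.1 rad/s, so T = P/ω = 45.4×10³ / 735.1 = 61.76 N·m.
J_AB = π(0.0825)⁴/32 = 4.55×10^-6 m⁴; J_BC = π(0.0263)⁴/32 = 4.70×10^-8 m⁴; J_CD = π(0.0626)⁴/32 = 1.51×10^-6 m⁴.
θ = (T/G)·Σ L_i/J_i = (61.76/80.1×10⁹)·(1.37/4.55×10^-6 + 0.184/4.70×10^-8 + 0.925/1.51×10^-6) = 3.726×10^-3 rad.

0.00373 rad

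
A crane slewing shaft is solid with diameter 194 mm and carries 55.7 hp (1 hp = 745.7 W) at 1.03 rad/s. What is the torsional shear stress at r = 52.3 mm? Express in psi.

2200 psi

ω = 1.03 rad/s, so T = P/ω = 55.7×745.7 / 1.030 = 40330 N·m.
J = πd⁴/32 = π(0.194)⁴/32 = 1.391×10^-4 m⁴.
Shear stress varies linearly with radius: τ = T·r/J = 40330 × 0.0523 / 1.391×10^-4 = 1.517×10^7 Pa.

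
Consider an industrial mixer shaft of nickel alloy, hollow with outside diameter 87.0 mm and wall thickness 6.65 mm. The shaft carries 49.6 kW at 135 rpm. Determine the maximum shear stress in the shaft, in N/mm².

55.9 N/mm²

ω = 2π·135/60 = 14.14 rad/s, so T = P/ω = 49.6×10³ / 14.14 = 3508 N·m.
J = π(d_o⁴ − d_i⁴)/32 = π(0.0870⁴ − 0.0737⁴)/32 = 2.728×10^-6 m⁴.
τ_max = T·r/J = 3508 × 0.0435 / 2.728×10^-6 = 5.595×10^7 Pa.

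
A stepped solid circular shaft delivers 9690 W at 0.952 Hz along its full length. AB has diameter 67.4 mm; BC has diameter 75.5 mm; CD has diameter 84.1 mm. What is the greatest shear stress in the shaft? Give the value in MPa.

ω = 2π·0.952 = 5.982 rad/s, so T = P/ω = 9690 / 5.982 = 1620 N·m.
Under the same torque, τ_max = 16T/(πd³) is largest where d is smallest — segment AB (d = 67.4 mm).
τ_max = 16·1620/(π·(0.0674)³) = 2.695×10^7 Pa.

26.9 MPa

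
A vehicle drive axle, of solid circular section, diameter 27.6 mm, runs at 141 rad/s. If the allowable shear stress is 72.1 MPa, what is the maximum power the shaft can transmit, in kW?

42.0 kW

J = πd⁴/32 = π(0.0276)⁴/32 = 5.697×10^-8 m⁴.
T_max = τ_allow·J/r = 7.21×10^7 × 5.697×10^-8 / 0.0138 = 297.6 N·m.
ω = 141 rad/s, so P_max = T_max·ω = 4.197×10^4 W.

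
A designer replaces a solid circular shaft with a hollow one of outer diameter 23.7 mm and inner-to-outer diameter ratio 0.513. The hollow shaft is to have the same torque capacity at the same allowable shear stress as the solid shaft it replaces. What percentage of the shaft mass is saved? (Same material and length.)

22.7 %

Equal τ_max and T ⇒ the solid shaft needs d_s³ = d_o³(1−k⁴), so d_s = 23.7·(1−0.513⁴)^(1/3) = 23.14 mm.
Area ratio A_h/A_s = d_o²(1−k²)/d_s² = (1−k²)/(1−k⁴)^(2/3) = 0.7729.
Mass saving = 1 − 0.7729 = 22.7 %.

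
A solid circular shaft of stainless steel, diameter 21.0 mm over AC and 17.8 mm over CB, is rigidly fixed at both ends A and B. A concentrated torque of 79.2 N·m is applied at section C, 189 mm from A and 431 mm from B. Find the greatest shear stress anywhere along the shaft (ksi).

Compatibility: T_A·a/J_AC = T_B·b/J_CB with T_A + T_B = T₀.
J_AC = 1.91×10^-8 m⁴, J_CB = 9.86×10^-9 m⁴, so T_A = T₀·(J_AC/a)/((J_AC/a)+(J_CB/b)) = 64.58 N·m, T_B = 14.62 N·m.
τ in each portion: τ_AC = 3.55×10^7 Pa, τ_CB = 1.32×10^7 Pa; maximum is in AC.
τ_max = T_AC·r/J = 64.58·0.0105/1.91×10^-8 = 3.552×10^7 Pa.

5.15 ksi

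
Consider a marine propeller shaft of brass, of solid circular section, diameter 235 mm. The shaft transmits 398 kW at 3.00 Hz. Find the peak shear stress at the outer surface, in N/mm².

ω = 2π·3.00 = 18.85 rad/s, so T = P/ω = 398×10³ / 18.85 = 21110 N·m.
J = πd⁴/32 = π(0.235)⁴/32 = 2.994×10^-4 m⁴.
τ_max = T·r/J = 21110 × 0.117 / 2.994×10^-4 = 8.286×10^6 Pa.

8.29 N/mm²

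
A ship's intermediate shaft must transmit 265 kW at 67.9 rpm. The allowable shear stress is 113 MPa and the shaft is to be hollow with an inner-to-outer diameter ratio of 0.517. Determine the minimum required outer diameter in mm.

122 mm

ω = 2π·67.9/60 = 7.110 rad/s, so T = P/ω = 265×10³ / 7.110 = 37270 N·m.
For a hollow shaft with d_i/d_o = 0.517: τ_max = 16T/(π d_o³ (1−k⁴)), so d_o = [16T/(π τ_allow (1−k⁴))]^(1/3) = [16·37270/(π·1.13×10^8·0.9286)]^(1/3) = 0.1218 m.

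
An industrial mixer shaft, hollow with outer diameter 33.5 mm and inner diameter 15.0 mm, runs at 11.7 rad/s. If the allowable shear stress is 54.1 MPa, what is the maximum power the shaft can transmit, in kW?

4.48 kW

J = π(d_o⁴ − d_i⁴)/32 = π(0.0335⁴ − 0.0150⁴)/32 = 1.187×10^-7 m⁴.
T_max = τ_allow·J/r = 5.41×10^7 × 1.187×10^-7 / 0.0168 = 383.3 N·m.
ω = 11.7 rad/s, so P_max = T_max·ω = 4485 W.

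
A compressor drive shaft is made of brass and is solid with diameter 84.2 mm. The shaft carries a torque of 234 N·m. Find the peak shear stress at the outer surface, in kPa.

J = πd⁴/32 = π(0.0842)⁴/32 = 4.935×10^-6 m⁴.
τ_max = T·r/J = 234.0 × 0.0421 / 4.935×10^-6 = 1.996×10^6 Pa.

2000 kPa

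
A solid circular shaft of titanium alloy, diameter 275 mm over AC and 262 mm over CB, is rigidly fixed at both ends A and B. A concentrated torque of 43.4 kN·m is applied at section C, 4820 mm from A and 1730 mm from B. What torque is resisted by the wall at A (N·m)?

13200 N·m

Compatibility: T_A·a/J_AC = T_B·b/J_CB with T_A + T_B = T₀.
J_AC = 5.61×10^-4 m⁴, J_CB = 4.63×10^-4 m⁴, so T_A = T₀·(J_AC/a)/((J_AC/a)+(J_CB/b)) = 13170 N·m, T_B = 30230 N·m.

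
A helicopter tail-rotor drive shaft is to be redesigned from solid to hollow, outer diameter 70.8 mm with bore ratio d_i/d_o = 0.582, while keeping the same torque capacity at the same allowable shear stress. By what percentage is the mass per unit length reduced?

Equal τ_max and T ⇒ the solid shaft needs d_s³ = d_o³(1−k⁴), so d_s = 70.8·(1−0.582⁴)^(1/3) = 67.98 mm.
Area ratio A_h/A_s = d_o²(1−k²)/d_s² = (1−k²)/(1−k⁴)^(2/3) = 0.7172.
Mass saving = 1 − 0.7172 = 28.3 %.

28.3 %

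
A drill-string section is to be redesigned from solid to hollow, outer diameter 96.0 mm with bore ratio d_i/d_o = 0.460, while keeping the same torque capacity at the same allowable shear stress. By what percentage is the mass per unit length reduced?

18.7 %

Equal τ_max and T ⇒ the solid shaft needs d_s³ = d_o³(1−k⁴), so d_s = 96.0·(1−0.460⁴)^(1/3) = 94.55 mm.
Area ratio A_h/A_s = d_o²(1−k²)/d_s² = (1−k²)/(1−k⁴)^(2/3) = 0.8128.
Mass saving = 1 − 0.8128 = 18.7 %.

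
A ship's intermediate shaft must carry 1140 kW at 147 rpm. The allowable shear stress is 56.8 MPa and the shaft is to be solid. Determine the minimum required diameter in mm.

188 mm

ω = 2π·147/60 = 15.39 rad/s, so T = P/ω = 1140×10³ / 15.39 = 74060 N·m.
For a solid shaft τ_max = 16T/(πd³), so d = (16T/(π τ_allow))^(1/3) = (16·74060/(π·5.68×10^7))^(1/3) = 0.1880 m.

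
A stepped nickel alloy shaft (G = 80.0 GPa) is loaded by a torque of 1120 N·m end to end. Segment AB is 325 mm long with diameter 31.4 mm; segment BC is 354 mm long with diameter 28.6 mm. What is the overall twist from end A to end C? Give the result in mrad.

123 mrad

J_AB = π(0.0314)⁴/32 = 9.54×10^-8 m⁴; J_BC = π(0.0286)⁴/32 = 6.57×10^-8 m⁴.
θ = (T/G)·Σ L_i/J_i = (1120/80.0×10⁹)·(0.325/9.54×10^-8 + 0.354/6.57×10^-8) = 0.1231 rad.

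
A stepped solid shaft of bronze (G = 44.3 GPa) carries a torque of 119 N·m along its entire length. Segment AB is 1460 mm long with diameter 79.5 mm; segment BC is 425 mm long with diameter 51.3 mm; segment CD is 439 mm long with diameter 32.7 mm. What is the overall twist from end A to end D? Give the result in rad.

0.0132 rad

J_AB = π(0.0795)⁴/32 = 3.92×10^-6 m⁴; J_BC = π(0.0513)⁴/32 = 6.80×10^-7 m⁴; J_CD = π(0.0327)⁴/32 = 1.12×10^-7 m⁴.
θ = (T/G)·Σ L_i/J_i = (119.0/44.3×10⁹)·(1.46/3.92×10^-6 + 0.425/6.80×10^-7 + 0.439/1.12×10^-7) = 0.01318 rad.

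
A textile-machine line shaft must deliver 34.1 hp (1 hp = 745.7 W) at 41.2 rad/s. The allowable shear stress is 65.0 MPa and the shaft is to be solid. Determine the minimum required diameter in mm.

ω = 41.2 rad/s, so T = P/ω = 34.1×745.7 / 41.20 = 617.2 N·m.
For a solid shaft τ_max = 16T/(πd³), so d = (16T/(π τ_allow))^(1/3) = (16·617.2/(π·6.50×10^7))^(1/3) = 0.03643 m.

36.4 mm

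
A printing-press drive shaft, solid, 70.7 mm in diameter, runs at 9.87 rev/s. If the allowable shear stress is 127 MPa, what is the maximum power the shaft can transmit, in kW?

J = πd⁴/32 = π(0.0707)⁴/32 = 2.453×10^-6 m⁴.
T_max = τ_allow·J/r = 1.27×10^8 × 2.453×10^-6 / 0.0353 = 8812 N·m.
ω = 2π·9.87 = 62.02 rad/s, so P_max = T_max·ω = 5.465×10^5 W.

546 kW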